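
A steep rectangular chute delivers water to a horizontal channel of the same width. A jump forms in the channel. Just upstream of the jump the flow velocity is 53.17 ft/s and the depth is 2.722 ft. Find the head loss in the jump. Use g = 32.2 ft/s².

ΔE = 25.31 ft

Fr₁ = V₁/√(g·y₁) = 53.17/√(32.2×2.722) = 5.679.
Bélanger equation: y₂/y₁ = ½[√(1 + 8Fr₁²) − 1] = ½[√259.04 − 1] = 7.547.
y₂ = 7.547 × 2.722 = 20.54 ft.
q = V₁·y₁ = 53.17 × 2.722 = 144.7 ft²/s. V₂ = q/y₂ = 144.7/20.54 = 7.045 ft/s. E₁ = y₁ + V₁²/2g = 46.62 ft; E₂ = y₂ + V₂²/2g = 21.31 ft. ΔE = E₁ − E₂ = 25.31 ft.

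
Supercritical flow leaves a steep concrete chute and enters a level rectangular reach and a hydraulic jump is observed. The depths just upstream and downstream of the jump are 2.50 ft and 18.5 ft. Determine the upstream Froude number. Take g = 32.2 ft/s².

For a rectangular channel the momentum equation gives q² = ½·g·y₁·y₂·(y₁ + y₂) = ½×32.2×2.50×18.5×21.0 = 15637.
q = √15637 = 125 ft²/s.
V₁ = q/y₁ = 50.0 ft/s; Fr₁ = V₁/√(g·y₁) = 5.57.

Fr₁ = 5.57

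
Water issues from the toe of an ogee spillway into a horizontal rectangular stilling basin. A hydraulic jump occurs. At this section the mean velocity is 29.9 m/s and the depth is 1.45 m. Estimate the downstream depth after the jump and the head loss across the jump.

Fr₁ = V₁/√(g·y₁) = 29.9/√(9.81×1.45) = 7.93.
By Bélanger, y₂/y₁ = ½[√(1 + 8Fr₁²) − 1] = ½[√503.8 − 1] = 10.7.
y₂ = 10.7 × 1.45 = 15.5 m.
Head loss: ΔE = (y₂ − y₁)³/(4y₁y₂) = (15.5 − 1.45)³/(4×1.45×15.5) = 2802/90.2 = 31.1 m.

y₂ = 15.5 m; ΔE = 31.1 m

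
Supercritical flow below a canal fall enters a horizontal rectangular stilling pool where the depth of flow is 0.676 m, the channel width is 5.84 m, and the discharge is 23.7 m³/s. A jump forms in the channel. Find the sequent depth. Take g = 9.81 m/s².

q = Q/b = 23.7/5.84 = 4.06 m²/s; V₁ = q/y₁ = 6.00 m/s. Fr₁ = V₁/√(g·y₁) = 2.33.
From the momentum equation for a rectangular channel, y₂/y₁ = ½[√(1 + 8Fr₁²) − 1] = ½[√44.48 − 1] = 2.83.
y₂ = 2.83 × 0.676 = 1.92 m.

y₂ = 1.92 m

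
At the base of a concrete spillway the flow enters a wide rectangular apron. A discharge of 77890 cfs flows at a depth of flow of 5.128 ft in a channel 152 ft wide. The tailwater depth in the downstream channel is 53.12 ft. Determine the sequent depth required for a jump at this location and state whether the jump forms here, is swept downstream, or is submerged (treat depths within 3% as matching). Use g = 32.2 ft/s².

y₂ = 53.89 ft; the jump forms here

q = Q/b = 77890/152 = 512.4 ft²/s; V₁ = q/y₁ = 99.93 ft/s. Fr₁ = V₁/√(g·y₁) = 7.777.
From the momentum equation for a rectangular channel, y₂/y₁ = ½[√(1 + 8Fr₁²) − 1] = ½[√484.80 − 1] = 10.51.
y₂ = 10.51 × 5.128 = 53.89 ft.
Tailwater y_tw = 53.12 ft: y_tw ≈ y₂, so the jump forms here.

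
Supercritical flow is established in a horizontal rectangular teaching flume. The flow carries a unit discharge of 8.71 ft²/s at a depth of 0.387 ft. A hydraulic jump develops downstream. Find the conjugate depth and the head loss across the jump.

V₁ = q/y₁ = 8.71/0.387 = 22.5 ft/s. Fr₁ = V₁/√(g·y₁) = 22.5/√(32.2×0.387) = 6.38.
Bélanger equation: y₂/y₁ = ½[√(1 + 8Fr₁²) − 1] = ½[√326.2 − 1] = 8.53.
y₂ = 8.53 × 0.387 = 3.30 ft.
V₂ = q/y₂ = 8.71/3.30 = 2.64 ft/s. E₁ = y₁ + V₁²/2g = 8.25 ft; E₂ = y₂ + V₂²/2g = 3.41 ft. ΔE = E₁ − E₂ = 4.84 ft.

y₂ = 3.30 ft; ΔE = 4.84 ft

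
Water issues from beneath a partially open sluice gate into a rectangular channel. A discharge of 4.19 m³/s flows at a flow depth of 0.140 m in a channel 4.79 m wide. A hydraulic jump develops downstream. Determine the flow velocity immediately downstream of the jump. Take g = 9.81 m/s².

q = Q/b = 4.19/4.79 = 0.875 m²/s; V₁ = q/y₁ = 6.25 m/s. Fr₁ = V₁/√(g·y₁) = 5.33.
From the momentum equation for a rectangular channel, y₂/y₁ = ½[√(1 + 8Fr₁²) − 1] = ½[√228.4 − 1] = 7.06.
y₂ = 7.06 × 0.140 = 0.988 m.
V₂ = q/y₂ = 0.875/0.988 = 0.885 m/s.

V₂ = 0.885 m/s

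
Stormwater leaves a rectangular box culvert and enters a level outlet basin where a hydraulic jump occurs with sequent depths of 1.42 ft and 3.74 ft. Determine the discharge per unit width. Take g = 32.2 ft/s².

For a rectangular channel the momentum equation gives q² = ½·g·y₁·y₂·(y₁ + y₂) = ½×32.2×1.42×3.74×5.16 = 441.
q = √441 = 21.0 ft²/s.

q = 21.0 ft²/s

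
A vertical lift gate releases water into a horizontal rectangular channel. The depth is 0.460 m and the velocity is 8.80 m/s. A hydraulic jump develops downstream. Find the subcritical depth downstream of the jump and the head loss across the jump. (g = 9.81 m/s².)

y₂ = 2.47 m; ΔE = 1.80 m

Fr₁ = V₁/√(g·y₁) = 8.80/√(9.81×0.460) = 4.14.
Sequent-depth ratio: y₂/y₁ = ½[√(1 + 8Fr₁²) − 1] = ½[√138.3 − 1] = 5.38.
y₂ = 5.38 × 0.460 = 2.47 m.
Head loss: ΔE = (y₂ − y₁)³/(4y₁y₂) = (2.47 − 0.460)³/(4×0.460×2.47) = 8.18/4.55 = 1.80 m.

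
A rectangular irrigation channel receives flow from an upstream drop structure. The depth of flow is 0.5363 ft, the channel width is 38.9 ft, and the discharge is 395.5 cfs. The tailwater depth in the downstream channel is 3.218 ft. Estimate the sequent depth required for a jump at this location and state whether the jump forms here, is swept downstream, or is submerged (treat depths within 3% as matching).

y₂ = 3.202 ft; the jump forms here

q = Q/b = 395.5/38.9 = 10.17 ft²/s; V₁ = q/y₁ = 18.96 ft/s. Fr₁ = V₁/√(g·y₁) = 4.562.
From the momentum equation for a rectangular channel, y₂/y₁ = ½[√(1 + 8Fr₁²) − 1] = ½[√167.50 − 1] = 5.971.
y₂ = 5.971 × 0.5363 = 3.202 ft.
Tailwater y_tw = 3.218 ft: y_tw ≈ y₂, so the jump forms here.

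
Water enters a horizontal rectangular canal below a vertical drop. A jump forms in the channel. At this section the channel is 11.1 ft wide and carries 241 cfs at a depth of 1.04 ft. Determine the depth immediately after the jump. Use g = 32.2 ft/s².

q = Q/b = 241/11.1 = 21.7 ft²/s; V₁ = q/y₁ = 20.9 ft/s. Fr₁ = V₁/√(g·y₁) = 3.61.
Conjugate-depth relation: y₂/y₁ = ½[√(1 + 8Fr₁²) − 1] = ½[√105.1 − 1] = 4.63.
y₂ = 4.63 × 1.04 = 4.81 ft.

y₂ = 4.81 ft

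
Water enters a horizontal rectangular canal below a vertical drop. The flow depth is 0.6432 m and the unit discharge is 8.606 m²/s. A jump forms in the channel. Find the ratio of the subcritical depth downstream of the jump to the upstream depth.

V₁ = q/y₁ = 8.606/0.6432 = 13.38 m/s. Fr₁ = V₁/√(g·y₁) = 13.38/√(9.81×0.6432) = 5.327.
Conjugate-depth relation: y₂/y₁ = ½[√(1 + 8Fr₁²) − 1] = ½[√227.98 − 1] = 7.049.

y₂/y₁ = 7.049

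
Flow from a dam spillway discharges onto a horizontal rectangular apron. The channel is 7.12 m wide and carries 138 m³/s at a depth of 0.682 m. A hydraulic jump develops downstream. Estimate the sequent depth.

y₂ = 10.3 m

q = Q/b = 138/7.12 = 19.4 m²/s; V₁ = q/y₁ = 28.4 m/s. Fr₁ = V₁/√(g·y₁) = 11.0.
Bélanger equation: y₂/y₁ = ½[√(1 + 8Fr₁²) − 1] = ½[√966.8 − 1] = 15.0.
y₂ = 15.0 × 0.682 = 10.3 m.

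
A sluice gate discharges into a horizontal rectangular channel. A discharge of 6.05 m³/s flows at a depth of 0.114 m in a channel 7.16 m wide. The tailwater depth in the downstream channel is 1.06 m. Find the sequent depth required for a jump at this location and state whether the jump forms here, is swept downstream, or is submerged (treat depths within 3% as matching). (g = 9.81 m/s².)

q = Q/b = 6.05/7.16 = 0.845 m²/s; V₁ = q/y₁ = 7.41 m/s. Fr₁ = V₁/√(g·y₁) = 7.01.
Bélanger equation: y₂/y₁ = ½[√(1 + 8Fr₁²) − 1] = ½[√394.0 − 1] = 9.42.
y₂ = 9.42 × 0.114 = 1.07 m.
Tailwater y_tw = 1.06 m: y_tw ≈ y₂, so the jump forms here.

y₂ = 1.07 m; the jump forms here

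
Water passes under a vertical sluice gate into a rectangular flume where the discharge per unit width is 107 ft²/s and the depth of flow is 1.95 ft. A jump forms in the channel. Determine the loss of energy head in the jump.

V₁ = q/y₁ = 107/1.95 = 54.9 ft/s. Fr₁ = V₁/√(g·y₁) = 54.9/√(32.2×1.95) = 6.92.
By Bélanger, y₂/y₁ = ½[√(1 + 8Fr₁²) − 1] = ½[√384.6 − 1] = 9.31.
y₂ = 9.31 × 1.95 = 18.1 ft.
Head loss: ΔE = (y₂ − y₁)³/(4y₁y₂) = (18.1 − 1.95)³/(4×1.95×18.1) = 4249/142 = 30.0 ft.

ΔE = 30.0 ft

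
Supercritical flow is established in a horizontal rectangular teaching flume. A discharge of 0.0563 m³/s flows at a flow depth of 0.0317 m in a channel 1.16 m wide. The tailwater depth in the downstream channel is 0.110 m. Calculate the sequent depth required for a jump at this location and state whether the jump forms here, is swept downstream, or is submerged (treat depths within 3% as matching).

q = Q/b = 0.0563/1.16 = 0.0485 m²/s; V₁ = q/y₁ = 1.53 m/s. Fr₁ = V₁/√(g·y₁) = 2.75.
From the momentum equation for a rectangular channel, y₂/y₁ = ½[√(1 + 8Fr₁²) − 1] = ½[√61.30 − 1] = 3.41.
y₂ = 3.41 × 0.0317 = 0.108 m.
Tailwater y_tw = 0.110 m: y_tw ≈ y₂, so the jump forms here.

y₂ = 0.108 m; the jump forms here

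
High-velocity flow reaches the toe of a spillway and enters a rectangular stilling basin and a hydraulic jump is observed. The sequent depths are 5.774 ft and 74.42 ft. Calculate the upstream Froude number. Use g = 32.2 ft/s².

Fr₁ = 9.461

For a rectangular channel the momentum equation gives q² = ½·g·y₁·y₂·(y₁ + y₂) = ½×32.2×5.774×74.42×80.19 = 554797.
q = √554797 = 744.8 ft²/s.
V₁ = q/y₁ = 129.0 ft/s; Fr₁ = V₁/√(g·y₁) = 9.461.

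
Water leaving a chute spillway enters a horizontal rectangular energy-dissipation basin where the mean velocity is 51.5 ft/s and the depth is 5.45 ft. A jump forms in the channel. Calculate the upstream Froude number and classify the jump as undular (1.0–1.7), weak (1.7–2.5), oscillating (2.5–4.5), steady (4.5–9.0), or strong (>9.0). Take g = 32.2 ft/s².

Fr₁ = 3.89; oscillating jump

Fr₁ = V₁/√(g·y₁) = 51.5/√(32.2×5.45) = 3.89.
Fr₁ = 3.89 lies in the oscillating range.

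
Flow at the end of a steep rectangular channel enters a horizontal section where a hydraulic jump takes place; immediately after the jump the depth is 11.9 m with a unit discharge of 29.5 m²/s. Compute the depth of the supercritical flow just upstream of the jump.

y₁ = 1.14 m

V₂ = q/y₂ = 29.5/11.9 = 2.48 m/s; Fr₂ = V₂/√(g·y₂) = 0.229.
From the momentum equation (using Fr₂), y₁/y₂ = ½[√(1 + 8Fr₂²) − 1] = ½[√1.421 − 1] = 0.0961.
y₁ = 0.0961 × 11.9 = 1.14 m.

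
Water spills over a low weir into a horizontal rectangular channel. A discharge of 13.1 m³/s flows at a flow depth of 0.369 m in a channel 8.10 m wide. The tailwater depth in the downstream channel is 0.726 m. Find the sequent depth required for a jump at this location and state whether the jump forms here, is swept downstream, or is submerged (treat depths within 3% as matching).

y₂ = 1.03 m; the jump is swept downstream

q = Q/b = 13.1/8.10 = 1.62 m²/s; V₁ = q/y₁ = 4.38 m/s. Fr₁ = V₁/√(g·y₁) = 2.30.
By Bélanger, y₂/y₁ = ½[√(1 + 8Fr₁²) − 1] = ½[√43.45 − 1] = 2.80.
y₂ = 2.80 × 0.369 = 1.03 m.
Tailwater y_tw = 0.726 m: y_tw < y₂, so the jump is swept downstream.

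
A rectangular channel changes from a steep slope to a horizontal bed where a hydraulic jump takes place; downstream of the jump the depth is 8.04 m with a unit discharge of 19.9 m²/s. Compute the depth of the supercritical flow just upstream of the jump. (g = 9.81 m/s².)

V₂ = q/y₂ = 19.9/8.04 = 2.48 m/s; Fr₂ = V₂/√(g·y₂) = 0.279.
Since the conjugate-depth ratio holds either way, y₁/y₂ = ½[√(1 + 8Fr₂²) − 1] = ½[√1.621 − 1] = 0.137.
y₁ = 0.137 × 8.04 = 1.10 m.

y₁ = 1.10 m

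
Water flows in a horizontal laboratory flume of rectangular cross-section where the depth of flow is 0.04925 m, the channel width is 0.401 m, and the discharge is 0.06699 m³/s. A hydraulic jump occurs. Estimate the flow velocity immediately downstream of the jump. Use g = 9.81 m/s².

q = Q/b = 0.06699/0.401 = 0.1671 m²/s; V₁ = q/y₁ = 3.392 m/s. Fr₁ = V₁/√(g·y₁) = 4.880.
Bélanger equation: y₂/y₁ = ½[√(1 + 8Fr₁²) − 1] = ½[√191.52 − 1] = 6.419.
y₂ = 6.419 × 0.04925 = 0.3162 m.
V₂ = q/y₂ = 0.1671/0.3162 = 0.5284 m/s.

V₂ = 0.5284 m/s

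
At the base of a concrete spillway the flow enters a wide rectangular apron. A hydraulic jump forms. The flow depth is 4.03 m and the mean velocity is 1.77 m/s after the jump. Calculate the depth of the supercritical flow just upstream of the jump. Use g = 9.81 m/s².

Fr₂ = V₂/√(g·y₂) = 1.77/√(9.81×4.03) = 0.282.
The Bélanger relation is symmetric: y₁/y₂ = ½[√(1 + 8Fr₂²) − 1] = ½[√1.634 − 1] = 0.139.
y₁ = 0.139 × 4.03 = 0.561 m.

y₁ = 0.561 m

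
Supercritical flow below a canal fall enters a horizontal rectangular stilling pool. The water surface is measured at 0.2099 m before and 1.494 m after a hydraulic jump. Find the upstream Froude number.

For a rectangular channel the momentum equation gives q² = ½·g·y₁·y₂·(y₁ + y₂) = ½×9.81×0.2099×1.494×1.704 = 2.621.
q = √2.621 = 1.619 m²/s.
V₁ = q/y₁ = 7.713 m/s; Fr₁ = V₁/√(g·y₁) = 5.375.

Fr₁ = 5.375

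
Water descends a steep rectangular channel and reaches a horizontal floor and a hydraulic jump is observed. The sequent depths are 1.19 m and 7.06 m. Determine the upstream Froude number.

Fr₁ = 4.53

For a rectangular channel the momentum equation gives q² = ½·g·y₁·y₂·(y₁ + y₂) = ½×9.81×1.19×7.06×8.25 = 340.
q = √340 = 18.4 m²/s.
V₁ = q/y₁ = 15.5 m/s; Fr₁ = V₁/√(g·y₁) = 4.53.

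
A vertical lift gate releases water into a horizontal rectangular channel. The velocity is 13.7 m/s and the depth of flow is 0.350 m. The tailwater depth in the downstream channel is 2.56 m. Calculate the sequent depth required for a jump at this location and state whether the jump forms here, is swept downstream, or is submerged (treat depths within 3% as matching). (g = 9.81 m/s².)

y₂ = 3.49 m; the jump is swept downstream

Fr₁ = V₁/√(g·y₁) = 13.7/√(9.81×0.350) = 7.39.
By Bélanger, y₂/y₁ = ½[√(1 + 8Fr₁²) − 1] = ½[√438.3 − 1] = 9.97.
y₂ = 9.97 × 0.350 = 3.49 m.
Tailwater y_tw = 2.56 m: y_tw < y₂, so the jump is swept downstream.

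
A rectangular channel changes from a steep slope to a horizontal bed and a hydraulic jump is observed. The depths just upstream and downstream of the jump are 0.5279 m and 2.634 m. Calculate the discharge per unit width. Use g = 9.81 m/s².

For a rectangular channel the momentum equation gives q² = ½·g·y₁·y₂·(y₁ + y₂) = ½×9.81×0.5279×2.634×3.162 = 21.57.
q = √21.57 = 4.644 m²/s.

q = 4.644 m²/s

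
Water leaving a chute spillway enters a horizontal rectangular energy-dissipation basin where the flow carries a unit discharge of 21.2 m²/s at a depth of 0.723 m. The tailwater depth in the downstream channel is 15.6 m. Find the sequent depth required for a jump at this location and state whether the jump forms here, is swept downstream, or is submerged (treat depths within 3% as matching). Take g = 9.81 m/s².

y₂ = 10.9 m; the jump is submerged

V₁ = q/y₁ = 21.2/0.723 = 29.3 m/s. Fr₁ = V₁/√(g·y₁) = 29.3/√(9.81×0.723) = 11.0.
Conjugate-depth relation: y₂/y₁ = ½[√(1 + 8Fr₁²) − 1] = ½[√970.8 − 1] = 15.1.
y₂ = 15.1 × 0.723 = 10.9 m.
Tailwater y_tw = 15.6 m: y_tw > y₂, so the jump is submerged.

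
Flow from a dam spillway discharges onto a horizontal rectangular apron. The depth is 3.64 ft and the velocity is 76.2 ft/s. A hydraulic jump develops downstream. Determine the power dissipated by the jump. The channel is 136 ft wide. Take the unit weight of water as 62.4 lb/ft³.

Fr₁ = V₁/√(g·y₁) = 76.2/√(32.2×3.64) = 7.04.
By Bélanger, y₂/y₁ = ½[√(1 + 8Fr₁²) − 1] = ½[√397.3 − 1] = 9.47.
y₂ = 9.47 × 3.64 = 34.5 ft.
Head loss: ΔE = (y₂ − y₁)³/(4y₁y₂) = (34.5 − 3.64)³/(4×3.64×34.5) = 29269/502 = 58.3 ft.
q = V₁·y₁ = 76.2 × 3.64 = 277 ft²/s. Q = q·b = 277 × 136 = 37722 cfs. P = γ·Q·ΔE/550 = 62.4 × 37722 × 58.3 / 550 = 249672 hp.

P = 249672 hp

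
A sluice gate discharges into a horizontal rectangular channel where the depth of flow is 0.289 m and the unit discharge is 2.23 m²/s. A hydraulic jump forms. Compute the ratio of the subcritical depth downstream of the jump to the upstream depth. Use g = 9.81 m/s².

y₂/y₁ = 6.00

V₁ = q/y₁ = 2.23/0.289 = 7.72 m/s. Fr₁ = V₁/√(g·y₁) = 7.72/√(9.81×0.289) = 4.58.
Conjugate-depth relation: y₂/y₁ = ½[√(1 + 8Fr₁²) − 1] = ½[√169.0 − 1] = 6.00.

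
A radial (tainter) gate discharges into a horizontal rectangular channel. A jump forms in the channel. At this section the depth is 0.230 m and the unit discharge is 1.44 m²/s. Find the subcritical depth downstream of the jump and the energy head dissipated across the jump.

V₁ = q/y₁ = 1.44/0.230 = 6.26 m/s. Fr₁ = V₁/√(g·y₁) = 6.26/√(9.81×0.230) = 4.17.
Bélanger equation: y₂/y₁ = ½[√(1 + 8Fr₁²) − 1] = ½[√140.0 − 1] = 5.42.
y₂ = 5.42 × 0.230 = 1.25 m.
V₂ = q/y₂ = 1.44/1.25 = 1.16 m/s. E₁ = y₁ + V₁²/2g = 2.23 m; E₂ = y₂ + V₂²/2g = 1.31 m. ΔE = E₁ − E₂ = 0.914 m.

y₂ = 1.25 m; ΔE = 0.914 m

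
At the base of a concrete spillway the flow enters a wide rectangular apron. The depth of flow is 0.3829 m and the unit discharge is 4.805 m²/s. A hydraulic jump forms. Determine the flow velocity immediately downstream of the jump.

V₁ = q/y₁ = 4.805/0.3829 = 12.55 m/s. Fr₁ = V₁/√(g·y₁) = 12.55/√(9.81×0.3829) = 6.475.
By Bélanger, y₂/y₁ = ½[√(1 + 8Fr₁²) − 1] = ½[√336.39 − 1] = 8.670.
y₂ = 8.670 × 0.3829 = 3.320 m.
V₂ = q/y₂ = 4.805/3.320 = 1.447 m/s.

V₂ = 1.447 m/s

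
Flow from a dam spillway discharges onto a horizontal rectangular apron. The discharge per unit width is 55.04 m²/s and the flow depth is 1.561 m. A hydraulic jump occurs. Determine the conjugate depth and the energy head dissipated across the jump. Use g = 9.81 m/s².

V₁ = q/y₁ = 55.04/1.561 = 35.26 m/s. Fr₁ = V₁/√(g·y₁) = 35.26/√(9.81×1.561) = 9.010.
Sequent-depth ratio: y₂/y₁ = ½[√(1 + 8Fr₁²) − 1] = ½[√650.48 − 1] = 12.25.
y₂ = 12.25 × 1.561 = 19.13 m.
V₂ = q/y₂ = 55.04/19.13 = 2.878 m/s. E₁ = y₁ + V₁²/2g = 64.93 m; E₂ = y₂ + V₂²/2g = 19.55 m. ΔE = E₁ − E₂ = 45.38 m.

y₂ = 19.13 m; ΔE = 45.38 m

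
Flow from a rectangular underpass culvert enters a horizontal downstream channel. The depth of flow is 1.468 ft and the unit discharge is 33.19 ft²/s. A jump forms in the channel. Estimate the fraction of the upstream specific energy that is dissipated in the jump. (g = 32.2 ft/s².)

ΔE/E₁ = 0.300 (30.0%)

V₁ = q/y₁ = 33.19/1.468 = 22.61 ft/s. Fr₁ = V₁/√(g·y₁) = 22.61/√(32.2×1.468) = 3.288.
Conjugate-depth relation: y₂/y₁ = ½[√(1 + 8Fr₁²) − 1] = ½[√87.511 − 1] = 4.177.
y₂ = 4.177 × 1.468 = 6.132 ft.
E₁ = y₁ + V₁²/2g = 9.405 ft. ΔE = (y₂ − y₁)³/(4y₁y₂) = 2.818 ft. ΔE/E₁ = 2.818/9.405 = 0.300.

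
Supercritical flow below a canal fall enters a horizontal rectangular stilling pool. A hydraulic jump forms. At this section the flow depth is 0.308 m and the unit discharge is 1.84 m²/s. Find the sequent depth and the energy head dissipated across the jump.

V₁ = q/y₁ = 1.84/0.308 = 5.97 m/s. Fr₁ = V₁/√(g·y₁) = 5.97/√(9.81×0.308) = 3.44.
Sequent-depth ratio: y₂/y₁ = ½[√(1 + 8Fr₁²) − 1] = ½[√95.49 − 1] = 4.39.
y₂ = 4.39 × 0.308 = 1.35 m.
Head loss: ΔE = (y₂ − y₁)³/(4y₁y₂) = (1.35 − 0.308)³/(4×0.308×1.35) = 1.13/1.66 = 0.682 m.

y₂ = 1.35 m; ΔE = 0.682 m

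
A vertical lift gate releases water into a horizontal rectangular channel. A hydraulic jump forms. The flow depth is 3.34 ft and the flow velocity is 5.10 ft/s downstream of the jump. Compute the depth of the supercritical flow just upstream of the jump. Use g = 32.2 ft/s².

y₁ = 1.19 ft

Fr₂ = V₂/√(g·y₂) = 5.10/√(32.2×3.34) = 0.492.
The Bélanger relation is symmetric: y₁/y₂ = ½[√(1 + 8Fr₂²) − 1] = ½[√2.935 − 1] = 0.357.
y₁ = 0.357 × 3.34 = 1.19 ft.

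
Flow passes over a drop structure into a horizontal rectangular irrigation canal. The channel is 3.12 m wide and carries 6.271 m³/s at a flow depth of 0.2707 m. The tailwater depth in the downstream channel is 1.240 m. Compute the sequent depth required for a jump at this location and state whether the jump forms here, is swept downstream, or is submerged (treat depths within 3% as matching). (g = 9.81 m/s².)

q = Q/b = 6.271/3.12 = 2.010 m²/s; V₁ = q/y₁ = 7.425 m/s. Fr₁ = V₁/√(g·y₁) = 4.556.
By Bélanger, y₂/y₁ = ½[√(1 + 8Fr₁²) − 1] = ½[√167.08 − 1] = 5.963.
y₂ = 5.963 × 0.2707 = 1.614 m.
Tailwater y_tw = 1.240 m: y_tw < y₂, so the jump is swept downstream.

y₂ = 1.614 m; the jump is swept downstream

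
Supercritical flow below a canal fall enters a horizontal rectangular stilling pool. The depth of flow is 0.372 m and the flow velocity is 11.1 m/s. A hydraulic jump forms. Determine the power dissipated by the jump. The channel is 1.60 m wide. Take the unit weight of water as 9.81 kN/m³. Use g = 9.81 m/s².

P = 238 kW

Fr₁ = V₁/√(g·y₁) = 11.1/√(9.81×0.372) = 5.81.
By Bélanger, y₂/y₁ = ½[√(1 + 8Fr₁²) − 1] = ½[√271.1 − 1] = 7.73.
y₂ = 7.73 × 0.372 = 2.88 m.
Head loss: ΔE = (y₂ − y₁)³/(4y₁y₂) = (2.88 − 0.372)³/(4×0.372×2.88) = 15.7/4.28 = 3.67 m.
q = V₁·y₁ = 11.1 × 0.372 = 4.13 m²/s. Q = q·b = 4.13 × 1.60 = 6.61 m³/s. P = γ·Q·ΔE = 9.81 × 6.61 × 3.67 = 238 kW.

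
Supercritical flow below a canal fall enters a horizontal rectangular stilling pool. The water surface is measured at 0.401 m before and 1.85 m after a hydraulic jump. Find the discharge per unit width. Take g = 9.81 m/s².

For a rectangular channel the momentum equation gives q² = ½·g·y₁·y₂·(y₁ + y₂) = ½×9.81×0.401×1.85×2.25 = 8.19.
q = √8.19 = 2.86 m²/s.

q = 2.86 m²/s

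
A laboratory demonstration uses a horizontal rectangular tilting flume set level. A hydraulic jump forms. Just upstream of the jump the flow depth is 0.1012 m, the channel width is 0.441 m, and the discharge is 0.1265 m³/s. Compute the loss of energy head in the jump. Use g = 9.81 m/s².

q = Q/b = 0.1265/0.441 = 0.2868 m²/s; V₁ = q/y₁ = 2.834 m/s. Fr₁ = V₁/√(g·y₁) = 2.845.
From the momentum equation for a rectangular channel, y₂/y₁ = ½[√(1 + 8Fr₁²) − 1] = ½[√65.742 − 1] = 3.554.
y₂ = 3.554 × 0.1012 = 0.3597 m.
V₂ = q/y₂ = 0.2868/0.3597 = 0.7975 m/s. E₁ = y₁ + V₁²/2g = 0.5107 m; E₂ = y₂ + V₂²/2g = 0.3921 m. ΔE = E₁ − E₂ = 0.1186 m.

ΔE = 0.1186 m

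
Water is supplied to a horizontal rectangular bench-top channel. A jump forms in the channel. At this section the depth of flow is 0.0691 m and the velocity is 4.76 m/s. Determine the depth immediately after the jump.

Fr₁ = V₁/√(g·y₁) = 4.76/√(9.81×0.0691) = 5.78.
Sequent-depth ratio: y₂/y₁ = ½[√(1 + 8Fr₁²) − 1] = ½[√268.4 − 1] = 7.69.
y₂ = 7.69 × 0.0691 = 0.531 m.

y₂ = 0.531 m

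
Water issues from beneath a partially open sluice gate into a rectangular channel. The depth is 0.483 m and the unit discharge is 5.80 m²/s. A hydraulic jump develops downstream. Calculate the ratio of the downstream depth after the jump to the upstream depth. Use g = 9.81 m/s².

y₂/y₁ = 7.32

V₁ = q/y₁ = 5.80/0.483 = 12.0 m/s. Fr₁ = V₁/√(g·y₁) = 12.0/√(9.81×0.483) = 5.52.
Sequent-depth ratio: y₂/y₁ = ½[√(1 + 8Fr₁²) − 1] = ½[√244.5 − 1] = 7.32.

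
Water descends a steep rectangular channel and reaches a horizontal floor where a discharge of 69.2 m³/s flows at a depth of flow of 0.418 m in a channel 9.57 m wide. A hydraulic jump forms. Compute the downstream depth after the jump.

q = Q/b = 69.2/9.57 = 7.23 m²/s; V₁ = q/y₁ = 17.3 m/s. Fr₁ = V₁/√(g·y₁) = 8.54.
By Bélanger, y₂/y₁ = ½[√(1 + 8Fr₁²) − 1] = ½[√584.8 − 1] = 11.6.
y₂ = 11.6 × 0.418 = 4.85 m.

y₂ = 4.85 m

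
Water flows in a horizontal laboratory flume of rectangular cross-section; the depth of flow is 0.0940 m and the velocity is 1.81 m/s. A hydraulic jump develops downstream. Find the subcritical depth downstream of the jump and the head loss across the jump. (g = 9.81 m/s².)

y₂ = 0.208 m; ΔE = 0.0189 m

Fr₁ = V₁/√(g·y₁) = 1.81/√(9.81×0.0940) = 1.88.
Sequent-depth ratio: y₂/y₁ = ½[√(1 + 8Fr₁²) − 1] = ½[√29.42 − 1] = 2.21.
y₂ = 2.21 × 0.0940 = 0.208 m.
Head loss: ΔE = (y₂ − y₁)³/(4y₁y₂) = (0.208 − 0.0940)³/(4×0.0940×0.208) = 0.00148/0.0782 = 0.0189 m.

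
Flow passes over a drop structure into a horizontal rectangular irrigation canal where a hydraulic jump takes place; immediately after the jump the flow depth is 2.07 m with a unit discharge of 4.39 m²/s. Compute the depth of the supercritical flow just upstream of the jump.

V₂ = q/y₂ = 4.39/2.07 = 2.12 m/s; Fr₂ = V₂/√(g·y₂) = 0.471.
From the momentum equation (using Fr₂), y₁/y₂ = ½[√(1 + 8Fr₂²) − 1] = ½[√2.772 − 1] = 0.332.
y₁ = 0.332 × 2.07 = 0.688 m.

y₁ = 0.688 m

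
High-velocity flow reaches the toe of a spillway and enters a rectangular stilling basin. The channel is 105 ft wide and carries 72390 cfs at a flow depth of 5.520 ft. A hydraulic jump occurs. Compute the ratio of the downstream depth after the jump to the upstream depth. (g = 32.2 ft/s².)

q = Q/b = 72390/105 = 689.4 ft²/s; V₁ = q/y₁ = 124.9 ft/s. Fr₁ = V₁/√(g·y₁) = 9.368.
By Bélanger, y₂/y₁ = ½[√(1 + 8Fr₁²) − 1] = ½[√703.09 − 1] = 12.76.

y₂/y₁ = 12.76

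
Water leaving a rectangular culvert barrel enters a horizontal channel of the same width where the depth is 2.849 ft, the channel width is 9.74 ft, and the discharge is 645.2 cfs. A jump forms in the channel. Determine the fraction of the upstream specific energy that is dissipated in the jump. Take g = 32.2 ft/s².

q = Q/b = 645.2/9.74 = 66.24 ft²/s; V₁ = q/y₁ = 23.25 ft/s. Fr₁ = V₁/√(g·y₁) = 2.428.
Sequent-depth ratio: y₂/y₁ = ½[√(1 + 8Fr₁²) − 1] = ½[√48.144 − 1] = 2.969.
y₂ = 2.969 × 2.849 = 8.460 ft.
E₁ = y₁ + V₁²/2g = 11.24 ft. ΔE = (y₂ − y₁)³/(4y₁y₂) = 1.832 ft. ΔE/E₁ = 1.832/11.24 = 0.163.

ΔE/E₁ = 0.163 (16.3%)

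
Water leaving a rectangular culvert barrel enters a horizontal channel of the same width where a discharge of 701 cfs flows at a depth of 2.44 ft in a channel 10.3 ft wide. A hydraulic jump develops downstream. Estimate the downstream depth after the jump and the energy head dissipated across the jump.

q = Q/b = 701/10.3 = 68.1 ft²/s; V₁ = q/y₁ = 27.9 ft/s. Fr₁ = V₁/√(g·y₁) = 3.15.
Bélanger equation: y₂/y₁ = ½[√(1 + 8Fr₁²) − 1] = ½[√80.22 − 1] = 3.98.
y₂ = 3.98 × 2.44 = 9.71 ft.
Head loss: ΔE = (y₂ − y₁)³/(4y₁y₂) = (9.71 − 2.44)³/(4×2.44×9.71) = 384/94.7 = 4.05 ft.

y₂ = 9.71 ft; ΔE = 4.05 ft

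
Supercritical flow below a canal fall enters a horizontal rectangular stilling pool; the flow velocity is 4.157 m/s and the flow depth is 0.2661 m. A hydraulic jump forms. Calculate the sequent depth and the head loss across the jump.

y₂ = 0.8443 m; ΔE = 0.2151 m

Fr₁ = V₁/√(g·y₁) = 4.157/√(9.81×0.2661) = 2.573.
Conjugate-depth relation: y₂/y₁ = ½[√(1 + 8Fr₁²) − 1] = ½[√53.959 − 1] = 3.173.
y₂ = 3.173 × 0.2661 = 0.8443 m.
Head loss: ΔE = (y₂ − y₁)³/(4y₁y₂) = (0.8443 − 0.2661)³/(4×0.2661×0.8443) = 0.1933/0.8987 = 0.2151 m.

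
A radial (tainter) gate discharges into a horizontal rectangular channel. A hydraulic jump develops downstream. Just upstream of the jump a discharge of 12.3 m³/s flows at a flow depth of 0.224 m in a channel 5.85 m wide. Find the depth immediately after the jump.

q = Q/b = 12.3/5.85 = 2.10 m²/s; V₁ = q/y₁ = 9.39 m/s. Fr₁ = V₁/√(g·y₁) = 6.33.
Conjugate-depth relation: y₂/y₁ = ½[√(1 + 8Fr₁²) − 1] = ½[√321.8 − 1] = 8.47.
y₂ = 8.47 × 0.224 = 1.90 m.

y₂ = 1.90 m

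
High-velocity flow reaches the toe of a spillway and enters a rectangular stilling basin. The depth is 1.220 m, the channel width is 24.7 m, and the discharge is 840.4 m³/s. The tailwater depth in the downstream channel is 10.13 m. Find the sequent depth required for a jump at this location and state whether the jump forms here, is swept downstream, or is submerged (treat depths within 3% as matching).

q = Q/b = 840.4/24.7 = 34.02 m²/s; V₁ = q/y₁ = 27.89 m/s. Fr₁ = V₁/√(g·y₁) = 8.061.
From the momentum equation for a rectangular channel, y₂/y₁ = ½[√(1 + 8Fr₁²) − 1] = ½[√520.90 − 1] = 10.91.
y₂ = 10.91 × 1.220 = 13.31 m.
Tailwater y_tw = 10.13 m: y_tw < y₂, so the jump is swept downstream.

y₂ = 13.31 m; the jump is swept downstream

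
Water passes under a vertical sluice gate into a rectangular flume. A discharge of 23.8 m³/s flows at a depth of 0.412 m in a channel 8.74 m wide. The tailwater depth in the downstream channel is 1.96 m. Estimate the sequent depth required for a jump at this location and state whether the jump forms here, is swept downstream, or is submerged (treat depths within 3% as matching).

q = Q/b = 23.8/8.74 = 2.72 m²/s; V₁ = q/y₁ = 6.61 m/s. Fr₁ = V₁/√(g·y₁) = 3.29.
From the momentum equation for a rectangular channel, y₂/y₁ = ½[√(1 + 8Fr₁²) − 1] = ½[√87.47 − 1] = 4.18.
y₂ = 4.18 × 0.412 = 1.72 m.
Tailwater y_tw = 1.96 m: y_tw > y₂, so the jump is submerged.

y₂ = 1.72 m; the jump is submerged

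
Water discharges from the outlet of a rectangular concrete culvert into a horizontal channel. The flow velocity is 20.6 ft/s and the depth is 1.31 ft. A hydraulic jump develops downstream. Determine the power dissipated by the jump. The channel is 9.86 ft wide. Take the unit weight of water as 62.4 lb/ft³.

Fr₁ = V₁/√(g·y₁) = 20.6/√(32.2×1.31) = 3.17.
Bélanger equation: y₂/y₁ = ½[√(1 + 8Fr₁²) − 1] = ½[√81.48 − 1] = 4.01.
y₂ = 4.01 × 1.31 = 5.26 ft.
q = V₁·y₁ = 20.6 × 1.31 = 27.0 ft²/s. V₂ = q/y₂ = 27.0/5.26 = 5.13 ft/s. E₁ = y₁ + V₁²/2g = 7.90 ft; E₂ = y₂ + V₂²/2g = 5.67 ft. ΔE = E₁ − E₂ = 2.23 ft.
Q = q·b = 27.0 × 9.86 = 266 cfs. P = γ·Q·ΔE/550 = 62.4 × 266 × 2.23 / 550 = 67.4 hp.

P = 67.4 hp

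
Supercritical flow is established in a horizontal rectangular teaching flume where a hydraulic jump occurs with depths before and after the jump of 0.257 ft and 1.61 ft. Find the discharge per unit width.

For a rectangular channel the momentum equation gives q² = ½·g·y₁·y₂·(y₁ + y₂) = ½×32.2×0.257×1.61×1.87 = 12.4.
q = √12.4 = 3.53 ft²/s.

q = 3.53 ft²/s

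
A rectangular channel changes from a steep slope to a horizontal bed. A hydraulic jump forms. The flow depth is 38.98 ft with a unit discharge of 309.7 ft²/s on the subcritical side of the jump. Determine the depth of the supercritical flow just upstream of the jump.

V₂ = q/y₂ = 309.7/38.98 = 7.945 ft/s; Fr₂ = V₂/√(g·y₂) = 0.2243.
Applying the sequent-depth relation in reverse, y₁/y₂ = ½[√(1 + 8Fr₂²) − 1] = ½[√1.4023 − 1] = 0.09210.
y₁ = 0.09210 × 38.98 = 3.590 ft.

y₁ = 3.590 ft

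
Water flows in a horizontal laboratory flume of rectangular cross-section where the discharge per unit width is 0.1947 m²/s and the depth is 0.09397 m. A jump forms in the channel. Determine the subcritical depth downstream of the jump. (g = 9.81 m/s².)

y₂ = 0.2436 m

V₁ = q/y₁ = 0.1947/0.09397 = 2.072 m/s. Fr₁ = V₁/√(g·y₁) = 2.072/√(9.81×0.09397) = 2.158.
Sequent-depth ratio: y₂/y₁ = ½[√(1 + 8Fr₁²) − 1] = ½[√38.255 − 1] = 2.593.
y₂ = 2.593 × 0.09397 = 0.2436 m.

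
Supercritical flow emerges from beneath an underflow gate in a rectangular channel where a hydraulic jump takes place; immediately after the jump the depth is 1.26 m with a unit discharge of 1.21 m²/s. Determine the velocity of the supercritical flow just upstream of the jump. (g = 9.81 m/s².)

V₂ = q/y₂ = 1.21/1.26 = 0.960 m/s; Fr₂ = V₂/√(g·y₂) = 0.273.
Applying the sequent-depth relation in reverse, y₁/y₂ = ½[√(1 + 8Fr₂²) − 1] = ½[√1.597 − 1] = 0.132.
y₁ = 0.132 × 1.26 = 0.166 m.
V₁ = q/y₁ = 1.21/0.166 = 7.28 m/s.

V₁ = 7.28 m/s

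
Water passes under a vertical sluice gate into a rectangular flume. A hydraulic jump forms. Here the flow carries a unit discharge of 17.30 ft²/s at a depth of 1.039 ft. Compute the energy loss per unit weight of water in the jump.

V₁ = q/y₁ = 17.30/1.039 = 16.65 ft/s. Fr₁ = V₁/√(g·y₁) = 16.65/√(32.2×1.039) = 2.879.
Bélanger equation: y₂/y₁ = ½[√(1 + 8Fr₁²) − 1] = ½[√67.295 − 1] = 3.602.
y₂ = 3.602 × 1.039 = 3.742 ft.
Head loss: ΔE = (y₂ − y₁)³/(4y₁y₂) = (3.742 − 1.039)³/(4×1.039×3.742) = 19.75/15.55 = 1.270 ft.

ΔE = 1.270 ft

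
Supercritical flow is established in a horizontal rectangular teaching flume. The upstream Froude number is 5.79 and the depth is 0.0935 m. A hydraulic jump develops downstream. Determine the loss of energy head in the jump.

Fr₁ = 5.79 (given).
By Bélanger, y₂/y₁ = ½[√(1 + 8Fr₁²) − 1] = ½[√269.2 − 1] = 7.70.
y₂ = 7.70 × 0.0935 = 0.720 m.
Head loss: ΔE = (y₂ − y₁)³/(4y₁y₂) = (0.720 − 0.0935)³/(4×0.0935×0.720) = 0.246/0.269 = 0.914 m.

ΔE = 0.914 m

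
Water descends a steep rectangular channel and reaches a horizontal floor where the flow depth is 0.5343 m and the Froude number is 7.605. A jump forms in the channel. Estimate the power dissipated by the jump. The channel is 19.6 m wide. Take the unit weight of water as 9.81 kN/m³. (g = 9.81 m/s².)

Fr₁ = 7.605 (given).
By Bélanger, y₂/y₁ = ½[√(1 + 8Fr₁²) − 1] = ½[√463.69 − 1] = 10.27.
y₂ = 10.27 × 0.5343 = 5.486 m.
Head loss: ΔE = (y₂ − y₁)³/(4y₁y₂) = (5.486 − 0.5343)³/(4×0.5343×5.486) = 121.4/11.72 = 10.35 m.
V₁ = Fr₁·√(g·y₁) = 7.605×√(9.81×0.5343) = 17.41 m/s; q = V₁·y₁ = 9.303 m²/s. Q = q·b = 9.303 × 19.6 = 182.3 m³/s. P = γ·Q·ΔE = 9.81 × 182.3 × 10.35 = 18519 kW.

P = 18519 kW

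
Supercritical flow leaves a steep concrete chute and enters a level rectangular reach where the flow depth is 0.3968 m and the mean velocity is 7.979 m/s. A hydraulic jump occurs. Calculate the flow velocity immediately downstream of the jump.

V₂ = 1.522 m/s

Fr₁ = V₁/√(g·y₁) = 7.979/√(9.81×0.3968) = 4.044.
From the momentum equation for a rectangular channel, y₂/y₁ = ½[√(1 + 8Fr₁²) − 1] = ½[√131.84 − 1] = 5.241.
y₂ = 5.241 × 0.3968 = 2.080 m.
q = V₁·y₁ = 7.979 × 0.3968 = 3.166 m²/s.
V₂ = q/y₂ = 3.166/2.080 = 1.522 m/s.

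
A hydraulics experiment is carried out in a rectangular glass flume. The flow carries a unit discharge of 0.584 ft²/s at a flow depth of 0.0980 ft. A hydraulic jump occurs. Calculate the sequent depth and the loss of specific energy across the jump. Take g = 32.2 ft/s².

y₂ = 0.419 ft; ΔE = 0.201 ft

V₁ = q/y₁ = 0.584/0.0980 = 5.96 ft/s. Fr₁ = V₁/√(g·y₁) = 5.96/√(32.2×0.0980) = 3.35.
Bélanger equation: y₂/y₁ = ½[√(1 + 8Fr₁²) − 1] = ½[√91.03 − 1] = 4.27.
y₂ = 4.27 × 0.0980 = 0.419 ft.
V₂ = q/y₂ = 0.584/0.419 = 1.40 ft/s. E₁ = y₁ + V₁²/2g = 0.649 ft; E₂ = y₂ + V₂²/2g = 0.449 ft. ΔE = E₁ − E₂ = 0.201 ft.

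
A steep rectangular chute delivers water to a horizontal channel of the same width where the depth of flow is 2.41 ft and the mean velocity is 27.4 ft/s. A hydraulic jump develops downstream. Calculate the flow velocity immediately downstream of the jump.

V₂ = 6.98 ft/s

Fr₁ = V₁/√(g·y₁) = 27.4/√(32.2×2.41) = 3.11.
By Bélanger, y₂/y₁ = ½[√(1 + 8Fr₁²) − 1] = ½[√78.40 − 1] = 3.93.
y₂ = 3.93 × 2.41 = 9.46 ft.
q = V₁·y₁ = 27.4 × 2.41 = 66.0 ft²/s.
V₂ = q/y₂ = 66.0/9.46 = 6.98 ft/s.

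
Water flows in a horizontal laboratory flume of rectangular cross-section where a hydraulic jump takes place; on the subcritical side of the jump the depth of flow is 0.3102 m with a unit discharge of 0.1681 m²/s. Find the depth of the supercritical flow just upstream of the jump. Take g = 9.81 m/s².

V₂ = q/y₂ = 0.1681/0.3102 = 0.5419 m/s; Fr₂ = V₂/√(g·y₂) = 0.3106.
From the momentum equation (using Fr₂), y₁/y₂ = ½[√(1 + 8Fr₂²) − 1] = ½[√1.7720 − 1] = 0.1656.
y₁ = 0.1656 × 0.3102 = 0.05137 m.

y₁ = 0.05137 m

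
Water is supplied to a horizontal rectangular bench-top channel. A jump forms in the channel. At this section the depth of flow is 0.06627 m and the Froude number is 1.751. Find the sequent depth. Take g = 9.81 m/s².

y₂ = 0.1343 m

Fr₁ = 1.751 (given).
Conjugate-depth relation: y₂/y₁ = ½[√(1 + 8Fr₁²) − 1] = ½[√25.528 − 1] = 2.026.
y₂ = 2.026 × 0.06627 = 0.1343 m.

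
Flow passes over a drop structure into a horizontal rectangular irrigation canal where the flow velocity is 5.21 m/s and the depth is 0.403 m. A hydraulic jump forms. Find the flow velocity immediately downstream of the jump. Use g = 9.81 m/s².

V₂ = 1.61 m/s

Fr₁ = V₁/√(g·y₁) = 5.21/√(9.81×0.403) = 2.62.
Conjugate-depth relation: y₂/y₁ = ½[√(1 + 8Fr₁²) − 1] = ½[√55.93 − 1] = 3.24.
y₂ = 3.24 × 0.403 = 1.31 m.
q = V₁·y₁ = 5.21 × 0.403 = 2.10 m²/s.
V₂ = q/y₂ = 2.10/1.31 = 1.61 m/s.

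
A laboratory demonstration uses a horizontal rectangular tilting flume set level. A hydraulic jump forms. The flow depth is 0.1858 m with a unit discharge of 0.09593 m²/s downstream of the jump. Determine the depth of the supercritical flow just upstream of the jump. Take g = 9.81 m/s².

V₂ = q/y₂ = 0.09593/0.1858 = 0.5163 m/s; Fr₂ = V₂/√(g·y₂) = 0.3824.
The Bélanger relation is symmetric: y₁/y₂ = ½[√(1 + 8Fr₂²) − 1] = ½[√2.1700 − 1] = 0.2365.
y₁ = 0.2365 × 0.1858 = 0.04395 m.

y₁ = 0.04395 m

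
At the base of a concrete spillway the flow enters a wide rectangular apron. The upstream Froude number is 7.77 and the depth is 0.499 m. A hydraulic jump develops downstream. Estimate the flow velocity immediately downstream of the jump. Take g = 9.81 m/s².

V₂ = 1.64 m/s

Fr₁ = 7.77 (given).
Conjugate-depth relation: y₂/y₁ = ½[√(1 + 8Fr₁²) − 1] = ½[√484.0 − 1] = 10.5.
y₂ = 10.5 × 0.499 = 5.24 m.
V₁ = Fr₁·√(g·y₁) = 7.77×√(9.81×0.499) = 17.2 m/s; q = V₁·y₁ = 8.58 m²/s.
V₂ = q/y₂ = 8.58/5.24 = 1.64 m/s.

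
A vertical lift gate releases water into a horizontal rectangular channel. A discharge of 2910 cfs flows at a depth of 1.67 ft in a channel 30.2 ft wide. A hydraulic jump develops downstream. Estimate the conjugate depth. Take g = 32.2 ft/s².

y₂ = 17.8 ft

q = Q/b = 2910/30.2 = 96.4 ft²/s; V₁ = q/y₁ = 57.7 ft/s. Fr₁ = V₁/√(g·y₁) = 7.87.
Sequent-depth ratio: y₂/y₁ = ½[√(1 + 8Fr₁²) − 1] = ½[√496.3 − 1] = 10.6.
y₂ = 10.6 × 1.67 = 17.8 ft.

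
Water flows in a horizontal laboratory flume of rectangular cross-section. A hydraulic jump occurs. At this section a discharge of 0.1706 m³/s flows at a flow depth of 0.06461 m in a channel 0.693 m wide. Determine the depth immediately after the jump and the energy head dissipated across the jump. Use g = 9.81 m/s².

y₂ = 0.4062 m; ΔE = 0.3796 m

q = Q/b = 0.1706/0.693 = 0.2462 m²/s; V₁ = q/y₁ = 3.810 m/s. Fr₁ = V₁/√(g·y₁) = 4.786.
Conjugate-depth relation: y₂/y₁ = ½[√(1 + 8Fr₁²) − 1] = ½[√184.24 − 1] = 6.287.
y₂ = 6.287 × 0.06461 = 0.4062 m.
V₂ = q/y₂ = 0.2462/0.4062 = 0.6061 m/s. E₁ = y₁ + V₁²/2g = 0.8045 m; E₂ = y₂ + V₂²/2g = 0.4249 m. ΔE = E₁ − E₂ = 0.3796 m.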